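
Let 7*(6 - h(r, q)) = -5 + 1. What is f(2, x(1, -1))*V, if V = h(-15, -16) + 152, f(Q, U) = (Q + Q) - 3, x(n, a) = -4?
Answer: 1110/7 ≈ 158.57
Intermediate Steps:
h(r, q) = 46/7 (h(r, q) = 6 - (-5 + 1)/7 = 6 - ⅐*(-4) = 6 + 4/7 = 46/7)
f(Q, U) = -3 + 2*Q (f(Q, U) = 2*Q - 3 = -3 + 2*Q)
V = 1110/7 (V = 46/7 + 152 = 1110/7 ≈ 158.57)
f(2, x(1, -1))*V = (-3 + 2*2)*(1110/7) = (-3 + 4)*(1110/7) = 1*(1110/7) = 1110/7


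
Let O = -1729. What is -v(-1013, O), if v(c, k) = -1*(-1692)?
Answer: -1692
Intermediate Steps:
v(c, k) = 1692
-v(-1013, O) = -1*1692 = -1692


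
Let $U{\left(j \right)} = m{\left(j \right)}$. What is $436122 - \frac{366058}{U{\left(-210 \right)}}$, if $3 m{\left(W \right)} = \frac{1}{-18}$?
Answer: $20203254$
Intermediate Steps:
$m{\left(W \right)} = - \frac{1}{54}$ ($m{\left(W \right)} = \frac{1}{3 \left(-18\right)} = \frac{1}{3} \left(- \frac{1}{18}\right) = - \frac{1}{54}$)
$U{\left(j \right)} = - \frac{1}{54}$
$436122 - \frac{366058}{U{\left(-210 \right)}} = 436122 - \frac{366058}{- \frac{1}{54}} = 436122 - 366058 \left(-54\right) = 436122 - -19767132 = 436122 + 19767132 = 20203254$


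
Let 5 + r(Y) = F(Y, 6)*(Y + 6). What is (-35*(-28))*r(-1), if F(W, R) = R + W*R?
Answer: -4900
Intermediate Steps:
F(W, R) = R + R*W
r(Y) = -5 + (6 + Y)*(6 + 6*Y) (r(Y) = -5 + (6*(1 + Y))*(Y + 6) = -5 + (6 + 6*Y)*(6 + Y) = -5 + (6 + Y)*(6 + 6*Y))
(-35*(-28))*r(-1) = (-35*(-28))*(31 + 6*(-1)² + 42*(-1)) = 980*(31 + 6*1 - 42) = 980*(31 + 6 - 42) = 980*(-5) = -4900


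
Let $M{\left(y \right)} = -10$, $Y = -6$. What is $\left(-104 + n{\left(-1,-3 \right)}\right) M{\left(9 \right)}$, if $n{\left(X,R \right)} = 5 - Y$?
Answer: $930$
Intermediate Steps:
$n{\left(X,R \right)} = 11$ ($n{\left(X,R \right)} = 5 - -6 = 5 + 6 = 11$)
$\left(-104 + n{\left(-1,-3 \right)}\right) M{\left(9 \right)} = \left(-104 + 11\right) \left(-10\right) = \left(-93\right) \left(-10\right) = 930$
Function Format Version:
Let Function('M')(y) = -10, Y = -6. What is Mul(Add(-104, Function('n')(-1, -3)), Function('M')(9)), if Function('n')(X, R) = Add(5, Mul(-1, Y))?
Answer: 930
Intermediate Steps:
Function('n')(X, R) = 11 (Function('n')(X, R) = Add(5, Mul(-1, -6)) = Add(5, 6) = 11)
Mul(Add(-104, Function('n')(-1, -3)), Function('M')(9)) = Mul(Add(-104, 11), -10) = Mul(-93, -10) = 930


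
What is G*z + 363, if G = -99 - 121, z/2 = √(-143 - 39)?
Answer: 363 - 440*I*√182 ≈ 363.0 - 5935.9*I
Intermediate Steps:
z = 2*I*√182 (z = 2*√(-143 - 39) = 2*√(-182) = 2*(I*√182) = 2*I*√182 ≈ 26.981*I)
G = -220
G*z + 363 = -440*I*√182 + 363 = 363 - 440*I*√182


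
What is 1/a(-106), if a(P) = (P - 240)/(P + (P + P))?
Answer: 159/173 ≈ 0.91908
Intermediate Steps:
a(P) = (-240 + P)/(3*P) (a(P) = (-240 + P)/(P + 2*P) = (-240 + P)/((3*P)) = (-240 + P)*(1/(3*P)) = (-240 + P)/(3*P))
1/a(-106) = 1/((⅓)*(-240 - 106)/(-106)) = 1/((⅓)*(-1/106)*(-346)) = 1/(173/159) = 159/173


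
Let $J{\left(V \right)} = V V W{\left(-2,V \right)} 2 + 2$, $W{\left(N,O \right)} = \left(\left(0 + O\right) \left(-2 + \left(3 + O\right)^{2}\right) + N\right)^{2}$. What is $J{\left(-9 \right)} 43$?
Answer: $660822710$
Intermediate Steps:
$W{\left(N,O \right)} = \left(N + O \left(-2 + \left(3 + O\right)^{2}\right)\right)^{2}$ ($W{\left(N,O \right)} = \left(O \left(-2 + \left(3 + O\right)^{2}\right) + N\right)^{2} = \left(N + O \left(-2 + \left(3 + O\right)^{2}\right)\right)^{2}$)
$J{\left(V \right)} = 2 + 2 V^{2} \left(-2 - 2 V + V \left(3 + V\right)^{2}\right)^{2}$ ($J{\left(V \right)} = V V \left(-2 - 2 V + V \left(3 + V\right)^{2}\right)^{2} \cdot 2 + 2 = V^{2} \left(-2 - 2 V + V \left(3 + V\right)^{2}\right)^{2} \cdot 2 + 2 = 2 V^{2} \left(-2 - 2 V + V \left(3 + V\right)^{2}\right)^{2} + 2 = 2 + 2 V^{2} \left(-2 - 2 V + V \left(3 + V\right)^{2}\right)^{2}$)
$J{\left(-9 \right)} 43 = \left(2 + 2 \left(-9\right)^{2} \left(2 + 2 \left(-9\right) - - 9 \left(3 - 9\right)^{2}\right)^{2}\right) 43 = \left(2 + 2 \cdot 81 \left(2 - 18 - - 9 \left(-6\right)^{2}\right)^{2}\right) 43 = \left(2 + 2 \cdot 81 \left(2 - 18 - \left(-9\right) 36\right)^{2}\right) 43 = \left(2 + 2 \cdot 81 \left(2 - 18 + 324\right)^{2}\right) 43 = \left(2 + 2 \cdot 81 \cdot 308^{2}\right) 43 = \left(2 + 2 \cdot 81 \cdot 94864\right) 43 = \left(2 + 15367968\right) 43 = 15367970 \cdot 43 = 660822710$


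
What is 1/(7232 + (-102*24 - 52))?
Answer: 1/4732 ≈ 0.00021133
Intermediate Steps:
1/(7232 + (-102*24 - 52)) = 1/(7232 + (-2448 - 52)) = 1/(7232 - 2500) = 1/4732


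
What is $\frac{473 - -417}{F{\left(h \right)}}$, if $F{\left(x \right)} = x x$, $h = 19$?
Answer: $\frac{890}{361} \approx 2.4654$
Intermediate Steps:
$F{\left(x \right)} = x^{2}$
$\frac{473 - -417}{F{\left(h \right)}} = \frac{473 - -417}{19^{2}} = \frac{473 + 417}{361} = 890 \cdot \frac{1}{361} = \frac{890}{361}$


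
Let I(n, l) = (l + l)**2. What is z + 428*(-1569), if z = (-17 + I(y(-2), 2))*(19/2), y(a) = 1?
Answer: -1343083/2 ≈ -6.7154e+5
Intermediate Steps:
I(n, l) = 4*l**2 (I(n, l) = (2*l)**2 = 4*l**2)
z = -19/2 (z = (-17 + 4*2**2)*(19/2) = (-17 + 4*4)*(19*(1/2)) = (-17 + 16)*(19/2) = -1*19/2 = -19/2 ≈ -9.5000)
z + 428*(-1569) = -19/2 + 428*(-1569) = -19/2 - 671532 = -1343083/2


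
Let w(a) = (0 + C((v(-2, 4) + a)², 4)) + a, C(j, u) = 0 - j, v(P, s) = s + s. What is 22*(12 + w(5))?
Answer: -3344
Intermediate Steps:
v(P, s) = 2*s
C(j, u) = -j
w(a) = a - (8 + a)² (w(a) = (0 - (2*4 + a)²) + a = (0 - (8 + a)²) + a = -(8 + a)² + a = a - (8 + a)²)
22*(12 + w(5)) = 22*(12 + (5 - (8 + 5)²)) = 22*(12 + (5 - 1*13²)) = 22*(12 + (5 - 1*169)) = 22*(12 + (5 - 169)) = 22*(12 - 164) = 22*(-152) = -3344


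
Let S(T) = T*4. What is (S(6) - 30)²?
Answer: 36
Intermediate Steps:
S(T) = 4*T
(S(6) - 30)² = (4*6 - 30)² = (24 - 30)² = (-6)² = 36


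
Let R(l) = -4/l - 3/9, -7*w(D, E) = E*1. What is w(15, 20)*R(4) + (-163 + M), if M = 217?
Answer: 1214/21 ≈ 57.810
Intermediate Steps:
w(D, E) = -E/7
R(l) = -⅓ - 4/l (R(l) = -4/l - 3*⅑ = -4/l - ⅓ = -⅓ - 4/l)
w(15, 20)*R(4) + (-163 + M) = (-⅐*20)*((⅓)*(-12 - 1*4)/4) + (-163 + 217) = -20*(-12 - 4)/(21*4) + 54 = -20*(-16)/(21*4) + 54 = -20/7*(-4/3) + 54 = 80/21 + 54 = 1214/21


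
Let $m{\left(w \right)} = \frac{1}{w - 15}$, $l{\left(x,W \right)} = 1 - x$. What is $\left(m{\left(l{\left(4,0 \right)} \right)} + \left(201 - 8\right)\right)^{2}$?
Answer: $\frac{12061729}{324} \approx 37228.0$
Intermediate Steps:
$m{\left(w \right)} = \frac{1}{-15 + w}$
$\left(m{\left(l{\left(4,0 \right)} \right)} + \left(201 - 8\right)\right)^{2} = \left(\frac{1}{-15 + \left(1 - 4\right)} + \left(201 - 8\right)\right)^{2} = \left(\frac{1}{-15 - 3} + 193\right)^{2} = \left(\frac{1}{-18} + 193\right)^{2} = \left(- \frac{1}{18} + 193\right)^{2} = \left(\frac{3473}{18}\right)^{2} = \frac{12061729}{324}$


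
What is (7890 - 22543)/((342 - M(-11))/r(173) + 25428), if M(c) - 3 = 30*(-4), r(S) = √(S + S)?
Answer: -42972794488/74572523661 + 747303*√346/24857507887 ≈ -0.57570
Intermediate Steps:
r(S) = √2*√S (r(S) = √(2*S) = √2*√S)
M(c) = -117 (M(c) = 3 + 30*(-4) = 3 - 120 = -117)
(7890 - 22543)/((342 - M(-11))/r(173) + 25428) = (7890 - 22543)/((342 - 1*(-117))/((√2*√173)) + 25428) = -14653/((342 + 117)/(√346) + 25428) = -14653/(459*(√346/346) + 25428) = -14653/(459*√346/346 + 25428) = -14653/(25428 + 459*√346/346)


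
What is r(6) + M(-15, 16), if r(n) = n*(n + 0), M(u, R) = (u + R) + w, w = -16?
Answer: 21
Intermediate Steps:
M(u, R) = -16 + R + u (M(u, R) = (u + R) - 16 = (R + u) - 16 = -16 + R + u)
r(n) = n**2 (r(n) = n*n = n**2)
r(6) + M(-15, 16) = 6**2 + (-16 + 16 - 15) = 36 - 15 = 21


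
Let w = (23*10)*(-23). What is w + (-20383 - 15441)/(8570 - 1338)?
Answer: -2393319/452 ≈ -5295.0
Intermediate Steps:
w = -5290 (w = 230*(-23) = -5290)
w + (-20383 - 15441)/(8570 - 1338) = -5290 + (-20383 - 15441)/(8570 - 1338) = -5290 - 35824/7232 = -5290 - 35824*1/7232 = -5290 - 2239/452 = -2393319/452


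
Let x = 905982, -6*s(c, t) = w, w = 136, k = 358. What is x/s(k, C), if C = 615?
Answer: -1358973/34 ≈ -39970.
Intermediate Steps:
s(c, t) = -68/3 (s(c, t) = -1/6*136 = -68/3)
x/s(k, C) = 905982/(-68/3) = 905982*(-3/68) = -1358973/34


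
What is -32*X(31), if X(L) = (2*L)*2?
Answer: -3968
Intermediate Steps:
X(L) = 4*L
-32*X(31) = -128*31 = -32*124 = -3968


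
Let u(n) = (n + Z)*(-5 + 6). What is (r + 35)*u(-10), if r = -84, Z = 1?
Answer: 441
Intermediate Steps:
u(n) = 1 + n (u(n) = (n + 1)*(-5 + 6) = (1 + n)*1 = 1 + n)
(r + 35)*u(-10) = (-84 + 35)*(1 - 10) = -49*(-9) = 441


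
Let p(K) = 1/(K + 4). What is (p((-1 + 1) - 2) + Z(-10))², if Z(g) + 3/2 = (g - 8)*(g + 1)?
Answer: 25921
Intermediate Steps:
p(K) = 1/(4 + K)
Z(g) = -3/2 + (1 + g)*(-8 + g) (Z(g) = -3/2 + (g - 8)*(g + 1) = -3/2 + (-8 + g)*(1 + g) = -3/2 + (1 + g)*(-8 + g))
(p((-1 + 1) - 2) + Z(-10))² = (1/(4 + ((-1 + 1) - 2)) + (-19/2 + (-10)² - 7*(-10)))² = (1/(4 + (0 - 2)) + (-19/2 + 100 + 70))² = (1/(4 - 2) + 321/2)² = (1/2 + 321/2)² = (½ + 321/2)² = 161² = 25921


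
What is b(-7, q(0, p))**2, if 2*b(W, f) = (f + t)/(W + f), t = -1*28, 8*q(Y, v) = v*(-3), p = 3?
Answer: 54289/16900 ≈ 3.2124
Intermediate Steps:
q(Y, v) = -3*v/8 (q(Y, v) = (v*(-3))/8 = (-3*v)/8 = -3*v/8)
t = -28
b(W, f) = (-28 + f)/(2*(W + f)) (b(W, f) = ((f - 28)/(W + f))/2 = ((-28 + f)/(W + f))/2 = (-28 + f)/(2*(W + f)))
b(-7, q(0, p))**2 = ((-14 + (-3/8*3)/2)/(-7 - 3/8*3))**2 = ((-14 + (1/2)*(-9/8))/(-7 - 9/8))**2 = ((-14 - 9/16)/(-65/8))**2 = (-8/65*(-233/16))**2 = (233/130)**2 = 54289/16900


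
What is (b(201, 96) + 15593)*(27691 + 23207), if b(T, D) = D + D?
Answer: 803424930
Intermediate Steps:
b(T, D) = 2*D
(b(201, 96) + 15593)*(27691 + 23207) = (2*96 + 15593)*(27691 + 23207) = (192 + 15593)*50898 = 15785*50898 = 803424930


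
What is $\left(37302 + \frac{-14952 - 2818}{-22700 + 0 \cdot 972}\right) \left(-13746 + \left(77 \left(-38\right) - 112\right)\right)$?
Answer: $- \frac{710612044264}{1135} \approx -6.2609 \cdot 10^{8}$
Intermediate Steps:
$\left(37302 + \frac{-14952 - 2818}{-22700 + 0 \cdot 972}\right) \left(-13746 + \left(77 \left(-38\right) - 112\right)\right) = \left(37302 - \frac{17770}{-22700 + 0}\right) \left(-13746 - 3038\right) = \left(37302 - \frac{17770}{-22700}\right) \left(-13746 - 3038\right) = \left(37302 - - \frac{1777}{2270}\right) \left(-16784\right) = \left(37302 + \frac{1777}{2270}\right) \left(-16784\right) = \frac{84677317}{2270} \left(-16784\right) = - \frac{710612044264}{1135}$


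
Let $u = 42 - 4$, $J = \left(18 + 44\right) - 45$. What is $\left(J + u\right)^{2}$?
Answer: $3025$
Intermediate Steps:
$J = 17$ ($J = 62 - 45 = 17$)
$u = 38$ ($u = 42 - 4 = 38$)
$\left(J + u\right)^{2} = \left(17 + 38\right)^{2} = 55^{2} = 3025$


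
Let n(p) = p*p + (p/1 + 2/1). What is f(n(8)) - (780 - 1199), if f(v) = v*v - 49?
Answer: 5846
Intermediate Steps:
n(p) = 2 + p + p**2 (n(p) = p**2 + (p*1 + 2*1) = p**2 + (p + 2) = p**2 + (2 + p) = 2 + p + p**2)
f(v) = -49 + v**2 (f(v) = v**2 - 49 = -49 + v**2)
f(n(8)) - (780 - 1199) = (-49 + (2 + 8 + 8**2)**2) - (780 - 1199) = (-49 + (2 + 8 + 64)**2) - 1*(-419) = (-49 + 74**2) + 419 = (-49 + 5476) + 419 = 5427 + 419 = 5846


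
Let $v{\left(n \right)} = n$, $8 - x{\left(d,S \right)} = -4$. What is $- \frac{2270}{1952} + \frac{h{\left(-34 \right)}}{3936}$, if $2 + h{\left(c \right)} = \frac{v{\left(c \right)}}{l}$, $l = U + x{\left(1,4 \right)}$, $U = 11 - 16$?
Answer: $- \frac{326233}{280112} \approx -1.1647$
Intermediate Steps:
$U = -5$ ($U = 11 - 16 = -5$)
$x{\left(d,S \right)} = 12$ ($x{\left(d,S \right)} = 8 - -4 = 8 + 4 = 12$)
$l = 7$ ($l = -5 + 12 = 7$)
$h{\left(c \right)} = -2 + \frac{c}{7}$
$- \frac{2270}{1952} + \frac{h{\left(-34 \right)}}{3936} = - \frac{2270}{1952} + \frac{-2 + \frac{1}{7} \left(-34\right)}{3936} = \left(-2270\right) \frac{1}{1952} + \left(-2 - \frac{34}{7}\right) \frac{1}{3936} = - \frac{1135}{976} - \frac{1}{574} = - \frac{326233}{280112}$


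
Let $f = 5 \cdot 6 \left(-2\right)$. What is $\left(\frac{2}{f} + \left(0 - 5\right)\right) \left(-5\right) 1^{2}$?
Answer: $\frac{151}{6} \approx 25.167$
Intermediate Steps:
$f = -60$ ($f = 30 \left(-2\right) = -60$)
$\left(\frac{2}{f} + \left(0 - 5\right)\right) \left(-5\right) 1^{2} = \left(\frac{2}{-60} + \left(0 - 5\right)\right) \left(-5\right) 1^{2} = \left(2 \left(- \frac{1}{60}\right) + \left(0 - 5\right)\right) \left(-5\right) 1 = \left(- \frac{1}{30} - 5\right) \left(-5\right) 1 = \left(- \frac{151}{30}\right) \left(-5\right) 1 = \frac{151}{6} \cdot 1 = \frac{151}{6}$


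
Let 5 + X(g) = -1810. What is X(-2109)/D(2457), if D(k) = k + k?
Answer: -605/1638 ≈ -0.36935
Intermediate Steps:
X(g) = -1815 (X(g) = -5 - 1810 = -1815)
D(k) = 2*k
X(-2109)/D(2457) = -1815/(2*2457) = -1815/4914 = -1815*1/4914 = -605/1638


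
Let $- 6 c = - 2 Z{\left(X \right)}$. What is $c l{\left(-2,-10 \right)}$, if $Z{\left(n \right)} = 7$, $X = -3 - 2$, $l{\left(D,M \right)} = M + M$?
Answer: $- \frac{140}{3} \approx -46.667$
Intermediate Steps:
$l{\left(D,M \right)} = 2 M$
$X = -5$
$c = \frac{7}{3}$ ($c = - \frac{\left(-2\right) 7}{6} = \left(- \frac{1}{6}\right) \left(-14\right) = \frac{7}{3} \approx 2.3333$)
$c l{\left(-2,-10 \right)} = \frac{7 \cdot 2 \left(-10\right)}{3} = \frac{7}{3} \left(-20\right) = - \frac{140}{3}$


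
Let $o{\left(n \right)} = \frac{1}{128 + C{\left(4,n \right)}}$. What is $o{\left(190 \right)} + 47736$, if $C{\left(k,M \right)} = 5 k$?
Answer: $\frac{7064929}{148} \approx 47736.0$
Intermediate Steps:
$o{\left(n \right)} = \frac{1}{148}$ ($o{\left(n \right)} = \frac{1}{128 + 5 \cdot 4} = \frac{1}{128 + 20} = \frac{1}{148}$)
$o{\left(190 \right)} + 47736 = \frac{1}{148} + 47736 = \frac{7064929}{148}$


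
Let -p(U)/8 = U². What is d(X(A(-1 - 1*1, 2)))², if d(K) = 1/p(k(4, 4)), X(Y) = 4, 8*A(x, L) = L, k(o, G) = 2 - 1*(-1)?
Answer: 1/5184 ≈ 0.00019290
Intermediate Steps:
k(o, G) = 3 (k(o, G) = 2 + 1 = 3)
A(x, L) = L/8
p(U) = -8*U²
d(K) = -1/72 (d(K) = 1/(-8*3²) = 1/(-8*9) = 1/(-72) = -1/72)
d(X(A(-1 - 1*1, 2)))² = (-1/72)² = 1/5184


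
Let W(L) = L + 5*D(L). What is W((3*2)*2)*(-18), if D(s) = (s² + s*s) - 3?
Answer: -25866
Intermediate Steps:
D(s) = -3 + 2*s² (D(s) = (s² + s²) - 3 = 2*s² - 3 = -3 + 2*s²)
W(L) = -15 + L + 10*L² (W(L) = L + 5*(-3 + 2*L²) = L + (-15 + 10*L²) = -15 + L + 10*L²)
W((3*2)*2)*(-18) = (-15 + (3*2)*2 + 10*((3*2)*2)²)*(-18) = (-15 + 6*2 + 10*(6*2)²)*(-18) = (-15 + 12 + 10*12²)*(-18) = (-15 + 12 + 10*144)*(-18) = (-15 + 12 + 1440)*(-18) = 1437*(-18) = -25866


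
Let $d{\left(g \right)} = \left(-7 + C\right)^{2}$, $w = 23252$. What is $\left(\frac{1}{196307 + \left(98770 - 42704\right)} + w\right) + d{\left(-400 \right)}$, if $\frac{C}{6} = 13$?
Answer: $\frac{7140389290}{252373} \approx 28293.0$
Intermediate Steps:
$C = 78$ ($C = 6 \cdot 13 = 78$)
$d{\left(g \right)} = 5041$ ($d{\left(g \right)} = \left(-7 + 78\right)^{2} = 71^{2} = 5041$)
$\left(\frac{1}{196307 + \left(98770 - 42704\right)} + w\right) + d{\left(-400 \right)} = \left(\frac{1}{196307 + \left(98770 - 42704\right)} + 23252\right) + 5041 = \left(\frac{1}{196307 + 56066} + 23252\right) + 5041 = \left(\frac{1}{252373} + 23252\right) + 5041 = \frac{5868176997}{252373} + 5041 = \frac{7140389290}{252373}$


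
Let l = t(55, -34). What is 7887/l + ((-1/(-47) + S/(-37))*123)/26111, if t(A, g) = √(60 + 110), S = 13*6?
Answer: -446367/45407029 + 7887*√170/170 ≈ 604.90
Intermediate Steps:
S = 78
t(A, g) = √170
l = √170 ≈ 13.038
7887/l + ((-1/(-47) + S/(-37))*123)/26111 = 7887/(√170) + ((-1/(-47) + 78/(-37))*123)/26111 = 7887*(√170/170) + ((-1*(-1/47) + 78*(-1/37))*123)*(1/26111) = 7887*√170/170 + ((1/47 - 78/37)*123)*(1/26111) = 7887*√170/170 - 3629/1739*123*(1/26111) = 7887*√170/170 - 446367/1739*1/26111 = 7887*√170/170 - 446367/45407029 = -446367/45407029 + 7887*√170/170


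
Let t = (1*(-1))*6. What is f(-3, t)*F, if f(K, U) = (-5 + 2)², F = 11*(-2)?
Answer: -198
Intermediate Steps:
F = -22
t = -6 (t = -1*6 = -6)
f(K, U) = 9 (f(K, U) = (-3)² = 9)
f(-3, t)*F = 9*(-22) = -198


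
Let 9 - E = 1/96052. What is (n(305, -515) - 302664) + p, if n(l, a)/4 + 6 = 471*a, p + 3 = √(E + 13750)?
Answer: -1272951 + 3*√3526120860119/48026 ≈ -1.2728e+6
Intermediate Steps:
E = 864467/96052 (E = 9 - 1/96052 = 864467/96052 ≈ 9.0000)
p = -3 + 3*√3526120860119/48026 (p = -3 + √(864467/96052 + 13750) = -3 + √(1321579467/96052) = -3 + 3*√3526120860119/48026 ≈ 114.30)
n(l, a) = -24 + 1884*a (n(l, a) = -24 + 4*(471*a) = -24 + 1884*a)
(n(305, -515) - 302664) + p = ((-24 + 1884*(-515)) - 302664) + (-3 + 3*√3526120860119/48026) = ((-24 - 970260) - 302664) + (-3 + 3*√3526120860119/48026) = (-970284 - 302664) + (-3 + 3*√3526120860119/48026) = -1272948 + (-3 + 3*√3526120860119/48026) = -1272951 + 3*√3526120860119/48026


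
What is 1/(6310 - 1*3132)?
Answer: 1/3178 ≈ 0.00031466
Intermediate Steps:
1/(6310 - 1*3132) = 1/(6310 - 3132) = 1/3178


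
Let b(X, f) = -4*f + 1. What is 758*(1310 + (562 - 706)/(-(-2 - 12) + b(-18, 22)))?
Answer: 72596692/73 ≈ 9.9448e+5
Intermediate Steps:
b(X, f) = 1 - 4*f
758*(1310 + (562 - 706)/(-(-2 - 12) + b(-18, 22))) = 758*(1310 + (562 - 706)/(-(-2 - 12) + (1 - 4*22))) = 758*(1310 - 144/(-1*(-14) + (1 - 88))) = 758*(1310 - 144/(14 - 87)) = 758*(1310 - 144/(-73)) = 758*(1310 - 144*(-1/73)) = 758*(1310 + 144/73) = 758*(95774/73) = 72596692/73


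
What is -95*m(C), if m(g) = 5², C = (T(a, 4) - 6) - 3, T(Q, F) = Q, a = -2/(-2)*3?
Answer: -2375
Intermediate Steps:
a = 3 (a = -2*(-½)*3 = 1*3 = 3)
C = -6 (C = (3 - 6) - 3 = -3 - 3 = -6)
m(g) = 25
-95*m(C) = -95*25 = -2375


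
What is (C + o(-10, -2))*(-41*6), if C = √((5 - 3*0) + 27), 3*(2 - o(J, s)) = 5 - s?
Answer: 82 - 984*√2 ≈ -1309.6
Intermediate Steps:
o(J, s) = ⅓ + s/3 (o(J, s) = 2 - (5 - s)/3 = 2 + (-5/3 + s/3) = ⅓ + s/3)
C = 4*√2 (C = √((5 + 0) + 27) = √(5 + 27) = √32 = 4*√2 ≈ 5.6569)
(C + o(-10, -2))*(-41*6) = (4*√2 + (⅓ + (⅓)*(-2)))*(-41*6) = (4*√2 + (⅓ - ⅔))*(-246) = (4*√2 - ⅓)*(-246) = (-⅓ + 4*√2)*(-246) = 82 - 984*√2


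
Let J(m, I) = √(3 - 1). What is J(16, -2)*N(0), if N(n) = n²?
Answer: 0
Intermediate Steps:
J(m, I) = √2
J(16, -2)*N(0) = √2*0² = √2*0 = 0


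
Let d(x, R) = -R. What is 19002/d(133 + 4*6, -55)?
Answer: 19002/55 ≈ 345.49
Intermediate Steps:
19002/d(133 + 4*6, -55) = 19002/((-1*(-55))) = 19002/55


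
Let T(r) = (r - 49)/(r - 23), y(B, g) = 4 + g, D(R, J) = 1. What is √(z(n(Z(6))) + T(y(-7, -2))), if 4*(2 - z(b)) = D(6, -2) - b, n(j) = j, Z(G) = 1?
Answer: √1869/21 ≈ 2.0587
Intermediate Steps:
z(b) = 7/4 + b/4 (z(b) = 2 - (1 - b)/4 = 2 + (-¼ + b/4) = 7/4 + b/4)
T(r) = (-49 + r)/(-23 + r)
√(z(n(Z(6))) + T(y(-7, -2))) = √((7/4 + (¼)*1) + (-49 + (4 - 2))/(-23 + (4 - 2))) = √((7/4 + ¼) + (-49 + 2)/(-23 + 2)) = √(2 - 47/(-21)) = √(2 - 1/21*(-47)) = √(2 + 47/21) = √(89/21) = √1869/21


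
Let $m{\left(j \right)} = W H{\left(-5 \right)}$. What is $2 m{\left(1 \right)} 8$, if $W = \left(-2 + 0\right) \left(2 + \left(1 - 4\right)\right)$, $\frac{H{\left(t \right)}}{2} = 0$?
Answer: $0$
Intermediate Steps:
$H{\left(t \right)} = 0$ ($H{\left(t \right)} = 2 \cdot 0 = 0$)
$W = 2$ ($W = - 2 \left(2 - 3\right) = \left(-2\right) \left(-1\right) = 2$)
$m{\left(j \right)} = 0$ ($m{\left(j \right)} = 2 \cdot 0 = 0$)
$2 m{\left(1 \right)} 8 = 2 \cdot 0 \cdot 8 = 0 \cdot 8 = 0$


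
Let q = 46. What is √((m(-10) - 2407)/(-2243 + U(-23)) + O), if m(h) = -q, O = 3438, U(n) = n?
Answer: √145940906/206 ≈ 58.644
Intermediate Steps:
m(h) = -46 (m(h) = -1*46 = -46)
√((m(-10) - 2407)/(-2243 + U(-23)) + O) = √((-46 - 2407)/(-2243 - 23) + 3438) = √(-2453/(-2266) + 3438) = √(-2453*(-1/2266) + 3438) = √(223/206 + 3438) = √(708451/206) = √145940906/206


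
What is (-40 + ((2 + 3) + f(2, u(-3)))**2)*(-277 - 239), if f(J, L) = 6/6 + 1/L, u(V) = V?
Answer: 12212/3 ≈ 4070.7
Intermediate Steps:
f(J, L) = 1 + 1/L (f(J, L) = 6*(1/6) + 1/L = 1 + 1/L)
(-40 + ((2 + 3) + f(2, u(-3)))**2)*(-277 - 239) = (-40 + ((2 + 3) + (1 - 3)/(-3))**2)*(-277 - 239) = (-40 + (5 - 1/3*(-2))**2)*(-516) = (-40 + (5 + 2/3)**2)*(-516) = (-40 + (17/3)**2)*(-516) = (-40 + 289/9)*(-516) = -71/9*(-516) = 12212/3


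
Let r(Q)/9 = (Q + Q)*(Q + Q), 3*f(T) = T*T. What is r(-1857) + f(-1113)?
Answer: 124557087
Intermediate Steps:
f(T) = T²/3 (f(T) = (T*T)/3 = T²/3)
r(Q) = 36*Q² (r(Q) = 9*((Q + Q)*(Q + Q)) = 9*((2*Q)*(2*Q)) = 9*(4*Q²) = 36*Q²)
r(-1857) + f(-1113) = 36*(-1857)² + (⅓)*(-1113)² = 36*3448449 + (⅓)*1238769 = 124144164 + 412923 = 124557087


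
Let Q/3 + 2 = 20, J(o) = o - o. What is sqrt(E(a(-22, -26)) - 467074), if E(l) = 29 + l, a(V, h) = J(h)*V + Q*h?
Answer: I*sqrt(468449) ≈ 684.43*I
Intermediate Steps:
J(o) = 0
Q = 54 (Q = -6 + 3*20 = -6 + 60 = 54)
a(V, h) = 54*h (a(V, h) = 0*V + 54*h = 0 + 54*h = 54*h)
sqrt(E(a(-22, -26)) - 467074) = sqrt((29 + 54*(-26)) - 467074) = sqrt((29 - 1404) - 467074) = sqrt(-1375 - 467074) = sqrt(-468449) = I*sqrt(468449)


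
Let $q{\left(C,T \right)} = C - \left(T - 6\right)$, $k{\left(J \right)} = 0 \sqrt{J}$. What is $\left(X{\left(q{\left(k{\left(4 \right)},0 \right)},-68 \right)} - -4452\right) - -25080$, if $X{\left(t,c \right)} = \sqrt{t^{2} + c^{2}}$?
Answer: $29532 + 2 \sqrt{1165} \approx 29600.0$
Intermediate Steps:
$k{\left(J \right)} = 0$
$q{\left(C,T \right)} = 6 + C - T$ ($q{\left(C,T \right)} = C - \left(-6 + T\right) = 6 + C - T$)
$X{\left(t,c \right)} = \sqrt{c^{2} + t^{2}}$
$\left(X{\left(q{\left(k{\left(4 \right)},0 \right)},-68 \right)} - -4452\right) - -25080 = \left(\sqrt{\left(-68\right)^{2} + \left(6 + 0 - 0\right)^{2}} - -4452\right) - -25080 = \left(\sqrt{4624 + \left(6 + 0 + 0\right)^{2}} + 4452\right) + 25080 = \left(\sqrt{4624 + 6^{2}} + 4452\right) + 25080 = \left(\sqrt{4624 + 36} + 4452\right) + 25080 = \left(\sqrt{4660} + 4452\right) + 25080 = \left(2 \sqrt{1165} + 4452\right) + 25080 = \left(4452 + 2 \sqrt{1165}\right) + 25080 = 29532 + 2 \sqrt{1165}$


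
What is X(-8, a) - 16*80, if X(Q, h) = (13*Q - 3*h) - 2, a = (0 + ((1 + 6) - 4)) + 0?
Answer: -1395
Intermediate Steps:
a = 3 (a = (0 + (7 - 4)) + 0 = (0 + 3) + 0 = 3 + 0 = 3)
X(Q, h) = -2 - 3*h + 13*Q (X(Q, h) = (-3*h + 13*Q) - 2 = -2 - 3*h + 13*Q)
X(-8, a) - 16*80 = (-2 - 3*3 + 13*(-8)) - 16*80 = (-2 - 9 - 104) - 1280 = -115 - 1280 = -1395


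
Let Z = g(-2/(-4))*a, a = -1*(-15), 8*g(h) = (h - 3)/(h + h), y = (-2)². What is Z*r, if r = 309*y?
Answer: -23175/4 ≈ -5793.8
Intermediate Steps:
y = 4
g(h) = (-3 + h)/(16*h) (g(h) = ((h - 3)/(h + h))/8 = ((-3 + h)/((2*h)))/8 = ((-3 + h)*(1/(2*h)))/8 = ((-3 + h)/(2*h))/8 = (-3 + h)/(16*h))
r = 1236 (r = 309*4 = 1236)
a = 15
Z = -75/16 (Z = ((-3 - 2/(-4))/(16*((-2/(-4)))))*15 = ((-3 - 2*(-¼))/(16*((-2*(-¼)))))*15 = ((-3 + ½)/(16*(½)))*15 = ((1/16)*2*(-5/2))*15 = -5/16*15 = -75/16 ≈ -4.6875)
Z*r = -75/16*1236 = -23175/4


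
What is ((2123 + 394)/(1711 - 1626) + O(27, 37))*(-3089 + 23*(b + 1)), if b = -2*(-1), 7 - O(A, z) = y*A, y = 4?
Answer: 3665072/17 ≈ 2.1559e+5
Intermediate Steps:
O(A, z) = 7 - 4*A
b = 2
((2123 + 394)/(1711 - 1626) + O(27, 37))*(-3089 + 23*(b + 1)) = ((2123 + 394)/(1711 - 1626) + (7 - 4*27))*(-3089 + 23*(2 + 1)) = (2517/85 + (7 - 108))*(-3089 + 23*3) = (2517*(1/85) - 101)*(-3089 + 69) = (2517/85 - 101)*(-3020) = -6068/85*(-3020) = 3665072/17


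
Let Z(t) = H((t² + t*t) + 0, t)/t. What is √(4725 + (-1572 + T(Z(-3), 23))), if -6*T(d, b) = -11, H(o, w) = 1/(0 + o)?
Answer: √113574/6 ≈ 56.168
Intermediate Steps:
H(o, w) = 1/o
Z(t) = 1/(2*t³) (Z(t) = 1/(((t² + t*t) + 0)*t) = 1/(((t² + t²) + 0)*t) = 1/((2*t² + 0)*t) = 1/(((2*t²))*t) = (1/(2*t²))/t = 1/(2*t³))
T(d, b) = 11/6 (T(d, b) = -⅙*(-11) = 11/6)
√(4725 + (-1572 + T(Z(-3), 23))) = √(4725 + (-1572 + 11/6)) = √(4725 - 9421/6) = √(18929/6) = √113574/6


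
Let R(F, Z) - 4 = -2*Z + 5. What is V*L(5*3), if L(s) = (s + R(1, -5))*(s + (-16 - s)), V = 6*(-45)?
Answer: 146880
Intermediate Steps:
V = -270
R(F, Z) = 9 - 2*Z (R(F, Z) = 4 + (-2*Z + 5) = 4 + (5 - 2*Z) = 9 - 2*Z)
L(s) = -304 - 16*s (L(s) = (s + (9 - 2*(-5)))*(s + (-16 - s)) = (s + (9 + 10))*(-16) = (s + 19)*(-16) = (19 + s)*(-16) = -304 - 16*s)
V*L(5*3) = -270*(-304 - 80*3) = -270*(-304 - 16*15) = -270*(-304 - 240) = -270*(-544) = 146880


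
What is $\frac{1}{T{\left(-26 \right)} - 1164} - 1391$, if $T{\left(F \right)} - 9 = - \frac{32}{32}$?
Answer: $- \frac{1607997}{1156} \approx -1391.0$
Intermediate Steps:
$T{\left(F \right)} = 8$ ($T{\left(F \right)} = 9 - \frac{32}{32} = 9 - 1 = 8$)
$\frac{1}{T{\left(-26 \right)} - 1164} - 1391 = \frac{1}{8 - 1164} - 1391 = \frac{1}{-1156} - 1391 = - \frac{1}{1156} - 1391 = - \frac{1607997}{1156}$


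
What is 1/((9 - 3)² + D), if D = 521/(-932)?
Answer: 932/33031 ≈ 0.028216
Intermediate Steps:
D = -521/932 (D = 521*(-1/932) = -521/932 ≈ -0.55901)
1/((9 - 3)² + D) = 1/((9 - 3)² - 521/932) = 1/(6² - 521/932) = 1/(36 - 521/932) = 1/(33031/932) = 932/33031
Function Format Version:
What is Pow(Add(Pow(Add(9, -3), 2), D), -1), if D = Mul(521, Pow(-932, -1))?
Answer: Rational(932, 33031) ≈ 0.028216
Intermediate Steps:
D = Rational(-521, 932) (D = Mul(521, Rational(-1, 932)) = Rational(-521, 932) ≈ -0.55901)
Pow(Add(Pow(Add(9, -3), 2), D), -1) = Pow(Add(Pow(Add(9, -3), 2), Rational(-521, 932)), -1) = Pow(Add(Pow(6, 2), Rational(-521, 932)), -1) = Pow(Add(36, Rational(-521, 932)), -1) = Pow(Rational(33031, 932), -1) = Rational(932, 33031)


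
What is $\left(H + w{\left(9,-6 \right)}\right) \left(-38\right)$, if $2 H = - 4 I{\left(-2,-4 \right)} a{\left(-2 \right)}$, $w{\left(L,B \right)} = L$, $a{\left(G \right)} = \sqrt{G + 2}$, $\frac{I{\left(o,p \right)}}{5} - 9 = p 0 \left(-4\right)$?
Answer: $-342$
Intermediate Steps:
$I{\left(o,p \right)} = 45$ ($I{\left(o,p \right)} = 45 + 5 p 0 \left(-4\right) = 45 + 5 \cdot 0 \left(-4\right) = 45 + 5 \cdot 0 = 45 + 0 = 45$)
$a{\left(G \right)} = \sqrt{2 + G}$
$H = 0$ ($H = \frac{\left(-4\right) 45 \sqrt{2 - 2}}{2} = \frac{\left(-180\right) \sqrt{0}}{2} = \frac{\left(-180\right) 0}{2} = \frac{1}{2} \cdot 0 = 0$)
$\left(H + w{\left(9,-6 \right)}\right) \left(-38\right) = \left(0 + 9\right) \left(-38\right) = 9 \left(-38\right) = -342$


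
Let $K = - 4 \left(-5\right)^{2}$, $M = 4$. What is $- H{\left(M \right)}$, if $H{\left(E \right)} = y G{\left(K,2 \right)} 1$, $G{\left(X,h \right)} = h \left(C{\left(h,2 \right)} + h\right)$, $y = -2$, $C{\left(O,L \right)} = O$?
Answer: $16$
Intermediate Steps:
$K = -100$ ($K = \left(-4\right) 25 = -100$)
$G{\left(X,h \right)} = 2 h^{2}$ ($G{\left(X,h \right)} = h \left(h + h\right) = h 2 h = 2 h^{2}$)
$H{\left(E \right)} = -16$ ($H{\left(E \right)} = - 2 \cdot 2 \cdot 2^{2} \cdot 1 = - 2 \cdot 2 \cdot 4 \cdot 1 = \left(-2\right) 8 \cdot 1 = \left(-16\right) 1 = -16$)
$- H{\left(M \right)} = \left(-1\right) \left(-16\right) = 16$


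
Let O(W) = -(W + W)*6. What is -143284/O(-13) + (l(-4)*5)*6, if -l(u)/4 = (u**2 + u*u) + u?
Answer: -166861/39 ≈ -4278.5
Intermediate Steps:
l(u) = -8*u**2 - 4*u (l(u) = -4*((u**2 + u*u) + u) = -4*((u**2 + u**2) + u) = -4*(2*u**2 + u) = -4*(u + 2*u**2) = -8*u**2 - 4*u)
O(W) = -12*W (O(W) = -2*W*6 = -12*W)
-143284/O(-13) + (l(-4)*5)*6 = -143284/((-12*(-13))) + (-4*(-4)*(1 + 2*(-4))*5)*6 = -143284/156 + (-4*(-4)*(1 - 8)*5)*6 = -143284/156 + (-4*(-4)*(-7)*5)*6 = -452*317/156 - 112*5*6 = -35821/39 - 560*6 = -35821/39 - 3360 = -166861/39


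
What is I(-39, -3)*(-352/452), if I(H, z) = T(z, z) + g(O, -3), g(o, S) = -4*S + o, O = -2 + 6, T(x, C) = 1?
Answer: -1496/113 ≈ -13.239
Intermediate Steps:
O = 4
g(o, S) = o - 4*S
I(H, z) = 17 (I(H, z) = 1 + (4 - 4*(-3)) = 1 + (4 + 12) = 1 + 16 = 17)
I(-39, -3)*(-352/452) = 17*(-352/452) = 17*(-352*1/452) = 17*(-88/113) = -1496/113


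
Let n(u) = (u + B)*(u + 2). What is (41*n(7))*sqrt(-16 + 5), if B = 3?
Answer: 3690*I*sqrt(11) ≈ 12238.0*I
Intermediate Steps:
n(u) = (2 + u)*(3 + u) (n(u) = (u + 3)*(u + 2) = (3 + u)*(2 + u) = (2 + u)*(3 + u))
(41*n(7))*sqrt(-16 + 5) = (41*(6 + 7**2 + 5*7))*sqrt(-16 + 5) = (41*(6 + 49 + 35))*sqrt(-11) = (41*90)*(I*sqrt(11)) = 3690*(I*sqrt(11)) = 3690*I*sqrt(11)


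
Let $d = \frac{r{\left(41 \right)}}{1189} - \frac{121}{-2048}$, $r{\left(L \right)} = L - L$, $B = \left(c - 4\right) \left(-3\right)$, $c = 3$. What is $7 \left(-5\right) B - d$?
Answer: $- \frac{215161}{2048} \approx -105.06$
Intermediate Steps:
$B = 3$ ($B = \left(3 - 4\right) \left(-3\right) = \left(-1\right) \left(-3\right) = 3$)
$r{\left(L \right)} = 0$
$d = \frac{121}{2048}$ ($d = \frac{0}{1189} - \frac{121}{-2048} = 0 \cdot \frac{1}{1189} - - \frac{121}{2048} = 0 + \frac{121}{2048} = \frac{121}{2048} \approx 0.059082$)
$7 \left(-5\right) B - d = 7 \left(-5\right) 3 - \frac{121}{2048} = \left(-35\right) 3 - \frac{121}{2048} = -105 - \frac{121}{2048} = - \frac{215161}{2048}$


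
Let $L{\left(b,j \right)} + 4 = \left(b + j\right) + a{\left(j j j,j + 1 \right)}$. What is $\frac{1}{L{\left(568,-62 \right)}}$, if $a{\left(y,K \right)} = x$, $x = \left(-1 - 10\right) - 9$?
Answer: $\frac{1}{482} \approx 0.0020747$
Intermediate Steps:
$x = -20$ ($x = -11 - 9 = -20$)
$a{\left(y,K \right)} = -20$
$L{\left(b,j \right)} = -24 + b + j$ ($L{\left(b,j \right)} = -4 - \left(20 - b - j\right) = -4 + \left(-20 + b + j\right) = -24 + b + j$)
$\frac{1}{L{\left(568,-62 \right)}} = \frac{1}{-24 + 568 - 62} = \frac{1}{482}$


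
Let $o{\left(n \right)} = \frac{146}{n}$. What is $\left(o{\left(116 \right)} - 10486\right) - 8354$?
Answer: $- \frac{1092647}{58} \approx -18839.0$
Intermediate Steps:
$\left(o{\left(116 \right)} - 10486\right) - 8354 = \left(\frac{146}{116} - 10486\right) - 8354 = \left(146 \cdot \frac{1}{116} - 10486\right) - 8354 = \left(\frac{73}{58} - 10486\right) - 8354 = - \frac{608115}{58} - 8354 = - \frac{1092647}{58}$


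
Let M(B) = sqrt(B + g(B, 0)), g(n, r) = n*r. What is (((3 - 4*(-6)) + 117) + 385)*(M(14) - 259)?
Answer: -137011 + 529*sqrt(14) ≈ -1.3503e+5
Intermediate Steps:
M(B) = sqrt(B) (M(B) = sqrt(B + B*0) = sqrt(B + 0) = sqrt(B))
(((3 - 4*(-6)) + 117) + 385)*(M(14) - 259) = (((3 - 4*(-6)) + 117) + 385)*(sqrt(14) - 259) = (((3 + 24) + 117) + 385)*(-259 + sqrt(14)) = ((27 + 117) + 385)*(-259 + sqrt(14)) = (144 + 385)*(-259 + sqrt(14)) = 529*(-259 + sqrt(14)) = -137011 + 529*sqrt(14)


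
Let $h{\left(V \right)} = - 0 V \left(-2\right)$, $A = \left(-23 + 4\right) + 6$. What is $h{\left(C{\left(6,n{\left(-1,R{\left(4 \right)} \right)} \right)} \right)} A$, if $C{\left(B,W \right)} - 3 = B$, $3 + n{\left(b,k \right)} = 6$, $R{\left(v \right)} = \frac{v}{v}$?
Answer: $0$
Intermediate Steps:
$R{\left(v \right)} = 1$
$n{\left(b,k \right)} = 3$ ($n{\left(b,k \right)} = -3 + 6 = 3$)
$C{\left(B,W \right)} = 3 + B$
$A = -13$ ($A = -19 + 6 = -13$)
$h{\left(V \right)} = 0$ ($h{\left(V \right)} = - 0 \left(-2\right) = \left(-1\right) 0 = 0$)
$h{\left(C{\left(6,n{\left(-1,R{\left(4 \right)} \right)} \right)} \right)} A = 0 \left(-13\right) = 0$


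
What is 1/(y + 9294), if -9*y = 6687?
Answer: 1/8551 ≈ 0.00011695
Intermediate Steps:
y = -743 (y = -⅑*6687 = -743)
1/(y + 9294) = 1/(-743 + 9294) = 1/8551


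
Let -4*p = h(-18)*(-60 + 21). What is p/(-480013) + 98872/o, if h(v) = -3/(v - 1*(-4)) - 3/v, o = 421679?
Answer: 332207953698/1416879812789 ≈ 0.23446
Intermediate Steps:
h(v) = -3/v - 3/(4 + v) (h(v) = -3/(v + 4) - 3/v = -3/(4 + v) - 3/v = -3/v - 3/(4 + v))
p = 26/7 (p = -6*(-2 - 1*(-18))/(-18*(4 - 18))*(-60 + 21)/4 = -6*(-1/18)*(-2 + 18)/(-14)*(-39)/4 = -6*(-1/18)*(-1/14)*16*(-39)/4 = -2*(-39)/21 = -¼*(-104/7) = 26/7 ≈ 3.7143)
p/(-480013) + 98872/o = (26/7)/(-480013) + 98872/421679 = (26/7)*(-1/480013) + 98872*(1/421679) = -26/3360091 + 98872/421679 = 332207953698/1416879812789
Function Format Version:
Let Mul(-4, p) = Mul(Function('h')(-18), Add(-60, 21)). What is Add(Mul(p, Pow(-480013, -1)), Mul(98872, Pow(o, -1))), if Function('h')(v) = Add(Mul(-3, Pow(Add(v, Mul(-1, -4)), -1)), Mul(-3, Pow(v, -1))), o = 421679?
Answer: Rational(332207953698, 1416879812789) ≈ 0.23446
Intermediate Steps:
Function('h')(v) = Add(Mul(-3, Pow(v, -1)), Mul(-3, Pow(Add(4, v), -1))) (Function('h')(v) = Add(Mul(-3, Pow(Add(v, 4), -1)), Mul(-3, Pow(v, -1))) = Add(Mul(-3, Pow(Add(4, v), -1)), Mul(-3, Pow(v, -1))) = Add(Mul(-3, Pow(v, -1)), Mul(-3, Pow(Add(4, v), -1))))
p = Rational(26, 7) (p = Mul(Rational(-1, 4), Mul(Mul(6, Pow(-18, -1), Pow(Add(4, -18), -1), Add(-2, Mul(-1, -18))), Add(-60, 21))) = Mul(Rational(-1, 4), Mul(Mul(6, Rational(-1, 18), Pow(-14, -1), Add(-2, 18)), -39)) = Mul(Rational(-1, 4), Mul(Mul(6, Rational(-1, 18), Rational(-1, 14), 16), -39)) = Mul(Rational(-1, 4), Mul(Rational(8, 21), -39)) = Mul(Rational(-1, 4), Rational(-104, 7)) = Rational(26, 7) ≈ 3.7143)
Add(Mul(p, Pow(-480013, -1)), Mul(98872, Pow(o, -1))) = Add(Mul(Rational(26, 7), Pow(-480013, -1)), Mul(98872, Pow(421679, -1))) = Add(Mul(Rational(26, 7), Rational(-1, 480013)), Mul(98872, Rational(1, 421679))) = Add(Rational(-26, 3360091), Rational(98872, 421679)) = Rational(332207953698, 1416879812789)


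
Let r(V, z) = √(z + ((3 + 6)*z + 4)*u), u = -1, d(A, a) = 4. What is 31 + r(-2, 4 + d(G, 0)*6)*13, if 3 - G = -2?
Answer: 31 + 26*I*√57 ≈ 31.0 + 196.3*I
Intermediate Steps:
G = 5 (G = 3 - 1*(-2) = 3 + 2 = 5)
r(V, z) = √(-4 - 8*z) (r(V, z) = √(z + ((3 + 6)*z + 4)*(-1)) = √(z + (9*z + 4)*(-1)) = √(z + (4 + 9*z)*(-1)) = √(z + (-4 - 9*z)) = √(-4 - 8*z))
31 + r(-2, 4 + d(G, 0)*6)*13 = 31 + (2*√(-1 - 2*(4 + 4*6)))*13 = 31 + (2*√(-1 - 2*(4 + 24)))*13 = 31 + (2*√(-1 - 2*28))*13 = 31 + (2*√(-1 - 56))*13 = 31 + (2*√(-57))*13 = 31 + (2*(I*√57))*13 = 31 + (2*I*√57)*13 = 31 + 26*I*√57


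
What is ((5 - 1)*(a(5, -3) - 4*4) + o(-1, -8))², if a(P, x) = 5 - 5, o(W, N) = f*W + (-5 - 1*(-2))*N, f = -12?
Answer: 784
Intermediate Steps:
o(W, N) = -12*W - 3*N (o(W, N) = -12*W + (-5 - 1*(-2))*N = -12*W + (-5 + 2)*N = -12*W - 3*N)
a(P, x) = 0
((5 - 1)*(a(5, -3) - 4*4) + o(-1, -8))² = ((5 - 1)*(0 - 4*4) + (-12*(-1) - 3*(-8)))² = (4*(0 - 16) + (12 + 24))² = (4*(-16) + 36)² = (-64 + 36)² = (-28)² = 784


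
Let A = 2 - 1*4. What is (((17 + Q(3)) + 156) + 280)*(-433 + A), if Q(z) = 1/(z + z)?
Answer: -394255/2 ≈ -1.9713e+5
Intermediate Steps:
A = -2 (A = 2 - 4 = -2)
Q(z) = 1/(2*z)
(((17 + Q(3)) + 156) + 280)*(-433 + A) = (((17 + (1/2)/3) + 156) + 280)*(-433 - 2) = (((17 + (1/2)*(1/3)) + 156) + 280)*(-435) = (((17 + 1/6) + 156) + 280)*(-435) = ((103/6 + 156) + 280)*(-435) = (1039/6 + 280)*(-435) = (2719/6)*(-435) = -394255/2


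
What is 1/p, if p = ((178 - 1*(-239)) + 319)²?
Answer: 1/541696 ≈ 1.8461e-6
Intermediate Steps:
p = 541696 (p = ((178 + 239) + 319)² = (417 + 319)² = 736² = 541696)
1/p = 1/541696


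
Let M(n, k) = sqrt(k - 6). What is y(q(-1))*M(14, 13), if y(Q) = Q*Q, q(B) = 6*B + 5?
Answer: sqrt(7) ≈ 2.6458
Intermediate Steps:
q(B) = 5 + 6*B
y(Q) = Q**2
M(n, k) = sqrt(-6 + k)
y(q(-1))*M(14, 13) = (5 + 6*(-1))**2*sqrt(-6 + 13) = (5 - 6)**2*sqrt(7) = (-1)**2*sqrt(7) = 1*sqrt(7) = sqrt(7)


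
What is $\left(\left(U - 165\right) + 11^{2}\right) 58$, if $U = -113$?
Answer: $-9106$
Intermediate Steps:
$\left(\left(U - 165\right) + 11^{2}\right) 58 = \left(\left(-113 - 165\right) + 11^{2}\right) 58 = \left(-278 + 121\right) 58 = \left(-157\right) 58 = -9106$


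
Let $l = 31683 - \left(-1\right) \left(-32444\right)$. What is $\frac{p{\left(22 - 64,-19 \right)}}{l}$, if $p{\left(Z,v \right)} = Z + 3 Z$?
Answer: $\frac{168}{761} \approx 0.22076$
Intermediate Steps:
$l = -761$ ($l = 31683 - 32444 = -761$)
$p{\left(Z,v \right)} = 4 Z$
$\frac{p{\left(22 - 64,-19 \right)}}{l} = \frac{4 \left(22 - 64\right)}{-761} = 4 \left(-42\right) \left(- \frac{1}{761}\right) = \left(-168\right) \left(- \frac{1}{761}\right) = \frac{168}{761}$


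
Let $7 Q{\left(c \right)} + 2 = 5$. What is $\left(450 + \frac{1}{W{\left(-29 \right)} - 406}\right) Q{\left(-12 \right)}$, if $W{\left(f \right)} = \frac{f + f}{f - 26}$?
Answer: $\frac{10022345}{51968} \approx 192.86$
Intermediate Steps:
$W{\left(f \right)} = \frac{2 f}{-26 + f}$
$Q{\left(c \right)} = \frac{3}{7}$ ($Q{\left(c \right)} = - \frac{2}{7} + \frac{1}{7} \cdot 5 = - \frac{2}{7} + \frac{5}{7} = \frac{3}{7}$)
$\left(450 + \frac{1}{W{\left(-29 \right)} - 406}\right) Q{\left(-12 \right)} = \left(450 + \frac{1}{2 \left(-29\right) \frac{1}{-26 - 29} - 406}\right) \frac{3}{7} = \left(450 + \frac{1}{2 \left(-29\right) \frac{1}{-55} - 406}\right) \frac{3}{7} = \left(450 + \frac{1}{2 \left(-29\right) \left(- \frac{1}{55}\right) - 406}\right) \frac{3}{7} = \left(450 + \frac{1}{\frac{58}{55} - 406}\right) \frac{3}{7} = \left(450 + \frac{1}{- \frac{22272}{55}}\right) \frac{3}{7} = \left(450 - \frac{55}{22272}\right) \frac{3}{7} = \frac{10022345}{22272} \cdot \frac{3}{7} = \frac{10022345}{51968}$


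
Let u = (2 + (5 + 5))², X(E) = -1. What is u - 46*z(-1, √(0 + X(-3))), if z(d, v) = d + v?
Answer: 190 - 46*I ≈ 190.0 - 46.0*I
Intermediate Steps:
u = 144 (u = (2 + 10)² = 12² = 144)
u - 46*z(-1, √(0 + X(-3))) = 144 - 46*(-1 + √(0 - 1)) = 144 - 46*(-1 + √(-1)) = 144 - 46*(-1 + I) = 144 + (46 - 46*I) = 190 - 46*I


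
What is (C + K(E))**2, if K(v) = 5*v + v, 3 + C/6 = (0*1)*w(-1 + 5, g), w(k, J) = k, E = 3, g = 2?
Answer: 0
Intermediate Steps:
C = -18 (C = -18 + 6*((0*1)*(-1 + 5)) = -18 + 6*(0*4) = -18 + 6*0 = -18 + 0 = -18)
K(v) = 6*v
(C + K(E))**2 = (-18 + 6*3)**2 = (-18 + 18)**2 = 0**2 = 0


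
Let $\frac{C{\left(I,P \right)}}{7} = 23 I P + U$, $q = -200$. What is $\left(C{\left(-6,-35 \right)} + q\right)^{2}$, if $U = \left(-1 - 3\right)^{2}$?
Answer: $1137173284$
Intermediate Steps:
$U = 16$ ($U = \left(-4\right)^{2} = 16$)
$C{\left(I,P \right)} = 112 + 161 I P$ ($C{\left(I,P \right)} = 7 \left(23 I P + 16\right) = 7 \left(16 + 23 I P\right) = 112 + 161 I P$)
$\left(C{\left(-6,-35 \right)} + q\right)^{2} = \left(\left(112 + 161 \left(-6\right) \left(-35\right)\right) - 200\right)^{2} = \left(\left(112 + 33810\right) - 200\right)^{2} = \left(33922 - 200\right)^{2} = 33722^{2} = 1137173284$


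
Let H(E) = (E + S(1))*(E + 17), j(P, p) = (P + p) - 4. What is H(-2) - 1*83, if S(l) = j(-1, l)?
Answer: -173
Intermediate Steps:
j(P, p) = -4 + P + p
S(l) = -5 + l (S(l) = -4 - 1 + l = -5 + l)
H(E) = (-4 + E)*(17 + E) (H(E) = (E + (-5 + 1))*(E + 17) = (E - 4)*(17 + E) = (-4 + E)*(17 + E))
H(-2) - 1*83 = (-68 + (-2)**2 + 13*(-2)) - 1*83 = (-68 + 4 - 26) - 83 = -90 - 83 = -173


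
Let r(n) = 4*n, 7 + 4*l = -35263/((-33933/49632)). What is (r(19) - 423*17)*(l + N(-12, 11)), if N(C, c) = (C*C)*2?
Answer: -4242974518205/45244 ≈ -9.3780e+7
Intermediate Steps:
N(C, c) = 2*C**2 (N(C, c) = C**2*2 = 2*C**2)
l = 583311895/45244 (l = -7/4 + (-35263/((-33933/49632)))/4 = -7/4 + (-35263/((-33933*1/49632)))/4 = -7/4 + (-35263/(-11311/16544))/4 = -7/4 + (-35263*(-16544/11311))/4 = -7/4 + (1/4)*(583391072/11311) = -7/4 + 145847768/11311 = 583311895/45244 ≈ 12893.)
(r(19) - 423*17)*(l + N(-12, 11)) = (4*19 - 423*17)*(583311895/45244 + 2*(-12)**2) = (76 - 7191)*(583311895/45244 + 2*144) = -7115*(583311895/45244 + 288) = -7115*596342167/45244 = -4242974518205/45244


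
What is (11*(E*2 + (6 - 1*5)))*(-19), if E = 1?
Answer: -627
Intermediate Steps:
(11*(E*2 + (6 - 1*5)))*(-19) = (11*(1*2 + (6 - 1*5)))*(-19) = (11*(2 + (6 - 5)))*(-19) = (11*(2 + 1))*(-19) = (11*3)*(-19) = 33*(-19) = -627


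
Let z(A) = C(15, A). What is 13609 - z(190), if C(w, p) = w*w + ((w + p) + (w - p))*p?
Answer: 7684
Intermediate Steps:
C(w, p) = w**2 + 2*p*w (C(w, p) = w**2 + ((p + w) + (w - p))*p = w**2 + (2*w)*p = w**2 + 2*p*w)
z(A) = 225 + 30*A (z(A) = 15*(15 + 2*A) = 225 + 30*A)
13609 - z(190) = 13609 - (225 + 30*190) = 13609 - (225 + 5700) = 13609 - 1*5925 = 13609 - 5925 = 7684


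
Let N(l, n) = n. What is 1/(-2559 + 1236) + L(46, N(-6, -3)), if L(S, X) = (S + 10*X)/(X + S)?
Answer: 21125/56889 ≈ 0.37134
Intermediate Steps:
L(S, X) = (S + 10*X)/(S + X)
1/(-2559 + 1236) + L(46, N(-6, -3)) = 1/(-2559 + 1236) + (46 + 10*(-3))/(46 - 3) = 1/(-1323) + (46 - 30)/43 = -1/1323 + (1/43)*16 = -1/1323 + 16/43 = 21125/56889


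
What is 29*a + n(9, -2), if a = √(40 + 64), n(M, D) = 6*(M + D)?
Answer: 42 + 58*√26 ≈ 337.74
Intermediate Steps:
n(M, D) = 6*D + 6*M (n(M, D) = 6*(D + M) = 6*D + 6*M)
a = 2*√26 (a = √104 = 2*√26 ≈ 10.198)
29*a + n(9, -2) = 29*(2*√26) + (6*(-2) + 6*9) = 58*√26 + (-12 + 54) = 58*√26 + 42 = 42 + 58*√26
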